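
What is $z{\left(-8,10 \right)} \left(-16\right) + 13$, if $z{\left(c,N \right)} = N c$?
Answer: $1293$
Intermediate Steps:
$z{\left(-8,10 \right)} \left(-16\right) + 13 = 10 \left(-8\right) \left(-16\right) + 13 = \left(-80\right) \left(-16\right) + 13 = 1280 + 13 = 1293$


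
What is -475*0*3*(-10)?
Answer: 0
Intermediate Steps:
-475*0*3*(-10) = -0*(-10) = -475*0 = 0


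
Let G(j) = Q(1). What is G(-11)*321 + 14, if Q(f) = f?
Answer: 335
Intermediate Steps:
G(j) = 1
G(-11)*321 + 14 = 1*321 + 14 = 321 + 14 = 335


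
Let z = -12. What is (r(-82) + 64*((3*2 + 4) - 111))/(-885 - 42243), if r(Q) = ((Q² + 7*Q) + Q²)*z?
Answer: 20119/5391 ≈ 3.7320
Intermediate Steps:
r(Q) = -84*Q - 24*Q² (r(Q) = ((Q² + 7*Q) + Q²)*(-12) = (2*Q² + 7*Q)*(-12) = -84*Q - 24*Q²)
(r(-82) + 64*((3*2 + 4) - 111))/(-885 - 42243) = (-12*(-82)*(7 + 2*(-82)) + 64*((3*2 + 4) - 111))/(-885 - 42243) = (-12*(-82)*(7 - 164) + 64*((6 + 4) - 111))/(-43128) = (-12*(-82)*(-157) + 64*(10 - 111))*(-1/43128) = (-154488 + 64*(-101))*(-1/43128) = (-154488 - 6464)*(-1/43128) = -160952*(-1/43128) = 20119/5391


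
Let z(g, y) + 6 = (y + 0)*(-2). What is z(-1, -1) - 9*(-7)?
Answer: 59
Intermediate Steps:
z(g, y) = -6 - 2*y (z(g, y) = -6 + (y + 0)*(-2) = -6 + y*(-2) = -6 - 2*y)
z(-1, -1) - 9*(-7) = (-6 - 2*(-1)) - 9*(-7) = (-6 + 2) + 63 = -4 + 63 = 59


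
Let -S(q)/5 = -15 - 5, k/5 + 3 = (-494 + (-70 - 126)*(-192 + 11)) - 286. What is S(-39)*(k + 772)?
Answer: 17423700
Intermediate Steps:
k = 173465 (k = -15 + 5*((-494 + (-70 - 126)*(-192 + 11)) - 286) = -15 + 5*((-494 - 196*(-181)) - 286) = -15 + 5*((-494 + 35476) - 286) = -15 + 5*(34982 - 286) = -15 + 5*34696 = -15 + 173480 = 173465)
S(q) = 100 (S(q) = -5*(-15 - 5) = -5*(-20) = 100)
S(-39)*(k + 772) = 100*(173465 + 772) = 100*174237 = 17423700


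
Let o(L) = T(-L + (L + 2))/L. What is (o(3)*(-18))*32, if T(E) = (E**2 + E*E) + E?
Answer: -1920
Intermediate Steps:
T(E) = E + 2*E**2 (T(E) = (E**2 + E**2) + E = 2*E**2 + E = E + 2*E**2)
o(L) = 10/L (o(L) = ((-L + (L + 2))*(1 + 2*(-L + (L + 2))))/L = ((-L + (2 + L))*(1 + 2*(-L + (2 + L))))/L = (2*(1 + 2*2))/L = (2*(1 + 4))/L = (2*5)/L = 10/L)
(o(3)*(-18))*32 = ((10/3)*(-18))*32 = -60*32 = -1920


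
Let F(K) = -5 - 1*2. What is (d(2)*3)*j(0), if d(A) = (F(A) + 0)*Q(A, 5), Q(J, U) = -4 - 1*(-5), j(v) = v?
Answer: 0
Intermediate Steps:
Q(J, U) = 1 (Q(J, U) = -4 + 5 = 1)
F(K) = -7 (F(K) = -5 - 2 = -7)
d(A) = -7 (d(A) = (-7 + 0)*1 = -7*1 = -7)
(d(2)*3)*j(0) = -7*3*0 = -21*0 = 0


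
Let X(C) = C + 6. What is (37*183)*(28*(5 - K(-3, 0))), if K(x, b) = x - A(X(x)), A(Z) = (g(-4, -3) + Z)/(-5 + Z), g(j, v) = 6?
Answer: 663558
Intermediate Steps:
X(C) = 6 + C
A(Z) = (6 + Z)/(-5 + Z)
K(x, b) = x - (12 + x)/(1 + x) (K(x, b) = x - (6 + (6 + x))/(-5 + (6 + x)) = x - (12 + x)/(1 + x))
(37*183)*(28*(5 - K(-3, 0))) = (37*183)*(28*(5 - (-12 + (-3)²)/(1 - 3))) = 6771*(28*(5 - (-12 + 9)/(-2))) = 6771*(28*(5 - (-1)*(-3)/2)) = 6771*(28*(5 - 1*3/2)) = 6771*(28*(5 - 3/2)) = 6771*(28*(7/2)) = 6771*98 = 663558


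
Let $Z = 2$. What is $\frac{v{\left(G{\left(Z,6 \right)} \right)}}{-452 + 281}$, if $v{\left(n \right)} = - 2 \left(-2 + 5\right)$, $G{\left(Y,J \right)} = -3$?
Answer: $\frac{2}{57} \approx 0.035088$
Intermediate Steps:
$v{\left(n \right)} = -6$ ($v{\left(n \right)} = \left(-2\right) 3 = -6$)
$\frac{v{\left(G{\left(Z,6 \right)} \right)}}{-452 + 281} = - \frac{6}{-452 + 281} = - \frac{6}{-171} = \left(-6\right) \left(- \frac{1}{171}\right) = \frac{2}{57}$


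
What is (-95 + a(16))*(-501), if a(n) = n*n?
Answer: -80661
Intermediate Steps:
a(n) = n²
(-95 + a(16))*(-501) = (-95 + 16²)*(-501) = (-95 + 256)*(-501) = 161*(-501) = -80661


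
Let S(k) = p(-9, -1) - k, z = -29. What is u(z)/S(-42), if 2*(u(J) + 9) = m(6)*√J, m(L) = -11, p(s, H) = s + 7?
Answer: -9/40 - 11*I*√29/80 ≈ -0.225 - 0.74046*I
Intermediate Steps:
p(s, H) = 7 + s
u(J) = -9 - 11*√J/2 (u(J) = -9 + (-11*√J)/2 = -9 - 11*√J/2)
S(k) = -2 - k (S(k) = (7 - 9) - k = -2 - k)
u(z)/S(-42) = (-9 - 11*I*√29/2)/(-2 - 1*(-42)) = (-9 - 11*I*√29/2)/(-2 + 42) = (-9 - 11*I*√29/2)/40 = (-9 - 11*I*√29/2)*(1/40) = -9/40 - 11*I*√29/80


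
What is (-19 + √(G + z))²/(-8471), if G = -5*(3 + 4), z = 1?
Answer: -327/8471 + 38*I*√34/8471 ≈ -0.038602 + 0.026157*I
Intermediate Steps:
G = -35 (G = -5*7 = -35)
(-19 + √(G + z))²/(-8471) = (-19 + √(-35 + 1))²/(-8471) = (-19 + √(-34))²*(-1/8471) = (-19 + I*√34)²*(-1/8471) = -(-19 + I*√34)²/8471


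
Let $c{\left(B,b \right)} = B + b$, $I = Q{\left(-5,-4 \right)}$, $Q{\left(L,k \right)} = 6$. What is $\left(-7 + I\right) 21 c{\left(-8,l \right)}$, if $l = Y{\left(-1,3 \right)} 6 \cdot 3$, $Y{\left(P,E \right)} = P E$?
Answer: $1302$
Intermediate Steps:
$Y{\left(P,E \right)} = E P$
$I = 6$
$l = -54$ ($l = 3 \left(-1\right) 6 \cdot 3 = \left(-3\right) 6 \cdot 3 = \left(-18\right) 3 = -54$)
$\left(-7 + I\right) 21 c{\left(-8,l \right)} = \left(-7 + 6\right) 21 \left(-8 - 54\right) = \left(-1\right) 21 \left(-62\right) = \left(-21\right) \left(-62\right) = 1302$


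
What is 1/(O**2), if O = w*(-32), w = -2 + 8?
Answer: 1/36864 ≈ 2.7127e-5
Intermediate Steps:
w = 6
O = -192 (O = 6*(-32) = -192)
1/(O**2) = 1/((-192)**2) = 1/36864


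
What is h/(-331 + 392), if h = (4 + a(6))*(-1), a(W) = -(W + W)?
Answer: 8/61 ≈ 0.13115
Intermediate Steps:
a(W) = -2*W
h = 8 (h = (4 - 2*6)*(-1) = (4 - 12)*(-1) = -8*(-1) = 8)
h/(-331 + 392) = 8/(-331 + 392) = 8/61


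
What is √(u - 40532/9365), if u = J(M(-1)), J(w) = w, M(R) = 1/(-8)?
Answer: 3*I*√694302370/37460 ≈ 2.1102*I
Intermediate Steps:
M(R) = -⅛
u = -⅛ ≈ -0.12500
√(u - 40532/9365) = √(-⅛ - 40532/9365) = √(-333621/74920) = 3*I*√694302370/37460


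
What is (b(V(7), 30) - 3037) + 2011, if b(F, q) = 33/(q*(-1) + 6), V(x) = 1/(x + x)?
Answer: -8219/8 ≈ -1027.4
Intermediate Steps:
V(x) = 1/(2*x)
b(F, q) = 33/(6 - q) (b(F, q) = 33/(-q + 6) = 33/(6 - q))
(b(V(7), 30) - 3037) + 2011 = (-33/(-6 + 30) - 3037) + 2011 = (-33/24 - 3037) + 2011 = (-33*1/24 - 3037) + 2011 = (-11/8 - 3037) + 2011 = -24307/8 + 2011 = -8219/8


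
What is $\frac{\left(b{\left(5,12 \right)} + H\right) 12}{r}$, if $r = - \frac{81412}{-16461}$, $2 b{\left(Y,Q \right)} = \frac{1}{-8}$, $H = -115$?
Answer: $- \frac{90914103}{325648} \approx -279.18$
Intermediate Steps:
$b{\left(Y,Q \right)} = - \frac{1}{16}$ ($b{\left(Y,Q \right)} = \frac{1}{2 \left(-8\right)} = \frac{1}{2} \left(- \frac{1}{8}\right) = - \frac{1}{16}$)
$r = \frac{81412}{16461}$ ($r = \left(-81412\right) \left(- \frac{1}{16461}\right) = \frac{81412}{16461} \approx 4.9457$)
$\frac{\left(b{\left(5,12 \right)} + H\right) 12}{r} = \frac{\left(- \frac{1}{16} - 115\right) 12}{\frac{81412}{16461}} = \left(- \frac{1841}{16}\right) 12 \cdot \frac{16461}{81412} = \left(- \frac{5523}{4}\right) \frac{16461}{81412} = - \frac{90914103}{325648}$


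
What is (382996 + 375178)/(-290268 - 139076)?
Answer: -379087/214672 ≈ -1.7659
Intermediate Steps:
(382996 + 375178)/(-290268 - 139076) = 758174/(-429344) = 758174*(-1/429344) = -379087/214672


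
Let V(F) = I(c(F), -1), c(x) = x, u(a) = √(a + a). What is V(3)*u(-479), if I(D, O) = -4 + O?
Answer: -5*I*√958 ≈ -154.76*I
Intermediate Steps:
u(a) = √2*√a (u(a) = √(2*a) = √2*√a)
V(F) = -5 (V(F) = -4 - 1 = -5)
V(3)*u(-479) = -5*√2*√(-479) = -5*√2*I*√479 = -5*I*√958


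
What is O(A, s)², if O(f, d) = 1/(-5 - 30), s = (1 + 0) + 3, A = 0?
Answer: 1/1225 ≈ 0.00081633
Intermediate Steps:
s = 4 (s = 1 + 3 = 4)
O(f, d) = -1/35 (O(f, d) = 1/(-35) = -1/35)
O(A, s)² = (-1/35)² = 1/1225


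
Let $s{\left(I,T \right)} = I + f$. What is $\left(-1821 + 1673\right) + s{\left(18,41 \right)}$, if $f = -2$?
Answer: $-132$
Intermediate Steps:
$s{\left(I,T \right)} = -2 + I$ ($s{\left(I,T \right)} = I - 2 = -2 + I$)
$\left(-1821 + 1673\right) + s{\left(18,41 \right)} = \left(-1821 + 1673\right) + \left(-2 + 18\right) = -148 + 16 = -132$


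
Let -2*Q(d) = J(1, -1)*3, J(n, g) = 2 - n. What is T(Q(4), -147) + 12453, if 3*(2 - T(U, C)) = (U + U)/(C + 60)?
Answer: 1083584/87 ≈ 12455.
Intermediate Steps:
Q(d) = -3/2 (Q(d) = -(2 - 1*1)*3/2 = -(2 - 1)*3/2 = -3/2)
T(U, C) = 2 - 2*U/(3*(60 + C)) (T(U, C) = 2 - (U + U)/(3*(C + 60)) = 2 - 2*U/(3*(60 + C)))
T(Q(4), -147) + 12453 = 2*(180 - 1*(-3/2) + 3*(-147))/(3*(60 - 147)) + 12453 = (⅔)*(180 + 3/2 - 441)/(-87) + 12453 = (⅔)*(-1/87)*(-519/2) + 12453 = 173/87 + 12453 = 1083584/87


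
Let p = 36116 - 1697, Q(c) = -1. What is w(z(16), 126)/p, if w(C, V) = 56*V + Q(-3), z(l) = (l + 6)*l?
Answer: 7055/34419 ≈ 0.20497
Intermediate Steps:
z(l) = l*(6 + l) (z(l) = (6 + l)*l = l*(6 + l))
p = 34419
w(C, V) = -1 + 56*V (w(C, V) = 56*V - 1 = -1 + 56*V)
w(z(16), 126)/p = (-1 + 56*126)/34419 = (-1 + 7056)*(1/34419) = 7055*(1/34419) = 7055/34419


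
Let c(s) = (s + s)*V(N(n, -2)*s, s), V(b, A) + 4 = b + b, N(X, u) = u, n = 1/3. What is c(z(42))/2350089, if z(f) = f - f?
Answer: 0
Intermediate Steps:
n = 1/3 ≈ 0.33333
z(f) = 0
V(b, A) = -4 + 2*b (V(b, A) = -4 + (b + b) = -4 + 2*b)
c(s) = 2*s*(-4 - 4*s) (c(s) = (s + s)*(-4 + 2*(-2*s)) = (2*s)*(-4 - 4*s) = 2*s*(-4 - 4*s))
c(z(42))/2350089 = (8*0*(-1 - 1*0))/2350089 = (8*0*(-1 + 0))*(1/2350089) = (8*0*(-1))*(1/2350089) = 0*(1/2350089) = 0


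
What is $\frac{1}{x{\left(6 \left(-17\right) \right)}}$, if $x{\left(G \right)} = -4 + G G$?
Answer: $\frac{1}{10400} \approx 9.6154 \cdot 10^{-5}$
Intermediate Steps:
$x{\left(G \right)} = -4 + G^{2}$
$\frac{1}{x{\left(6 \left(-17\right) \right)}} = \frac{1}{-4 + \left(6 \left(-17\right)\right)^{2}} = \frac{1}{-4 + \left(-102\right)^{2}} = \frac{1}{-4 + 10404} = \frac{1}{10400}$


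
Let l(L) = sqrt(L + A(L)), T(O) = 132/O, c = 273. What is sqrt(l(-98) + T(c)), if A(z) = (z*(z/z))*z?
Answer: sqrt(4004 + 57967*sqrt(194))/91 ≈ 9.8986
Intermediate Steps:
A(z) = z**2 (A(z) = (z*1)*z = z*z = z**2)
l(L) = sqrt(L + L**2)
sqrt(l(-98) + T(c)) = sqrt(sqrt(-98*(1 - 98)) + 132/273) = sqrt(sqrt(-98*(-97)) + 132*(1/273)) = sqrt(sqrt(9506) + 44/91) = sqrt(7*sqrt(194) + 44/91) = sqrt(44/91 + 7*sqrt(194))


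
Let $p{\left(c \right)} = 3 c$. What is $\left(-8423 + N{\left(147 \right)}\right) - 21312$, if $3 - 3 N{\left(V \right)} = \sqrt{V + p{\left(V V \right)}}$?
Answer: $-29734 - \frac{7 \sqrt{1326}}{3} \approx -29819.0$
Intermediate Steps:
$N{\left(V \right)} = 1 - \frac{\sqrt{V + 3 V^{2}}}{3}$ ($N{\left(V \right)} = 1 - \frac{\sqrt{V + 3 V V}}{3} = 1 - \frac{\sqrt{V + 3 V^{2}}}{3}$)
$\left(-8423 + N{\left(147 \right)}\right) - 21312 = \left(-8423 + \left(1 - \frac{\sqrt{147 \left(1 + 3 \cdot 147\right)}}{3}\right)\right) - 21312 = \left(-8423 + \left(1 - \frac{\sqrt{147 \left(1 + 441\right)}}{3}\right)\right) - 21312 = \left(-8423 + \left(1 - \frac{\sqrt{147 \cdot 442}}{3}\right)\right) - 21312 = \left(-8423 + \left(1 - \frac{\sqrt{64974}}{3}\right)\right) - 21312 = \left(-8423 + \left(1 - \frac{7 \sqrt{1326}}{3}\right)\right) - 21312 = \left(-8422 - \frac{7 \sqrt{1326}}{3}\right) - 21312 = -29734 - \frac{7 \sqrt{1326}}{3}$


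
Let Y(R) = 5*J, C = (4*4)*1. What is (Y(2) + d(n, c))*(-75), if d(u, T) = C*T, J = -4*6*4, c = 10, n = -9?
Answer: 24000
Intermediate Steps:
C = 16 (C = 16*1 = 16)
J = -96 (J = -24*4 = -96)
d(u, T) = 16*T
Y(R) = -480 (Y(R) = 5*(-96) = -480)
(Y(2) + d(n, c))*(-75) = (-480 + 16*10)*(-75) = (-480 + 160)*(-75) = -320*(-75) = 24000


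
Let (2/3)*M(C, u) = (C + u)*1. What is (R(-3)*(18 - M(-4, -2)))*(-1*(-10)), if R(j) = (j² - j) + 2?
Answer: 3780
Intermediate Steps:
M(C, u) = 3*C/2 + 3*u/2 (M(C, u) = 3*((C + u)*1)/2 = 3*(C + u)/2 = 3*C/2 + 3*u/2)
R(j) = 2 + j² - j
(R(-3)*(18 - M(-4, -2)))*(-1*(-10)) = ((2 + (-3)² - 1*(-3))*(18 - ((3/2)*(-4) + (3/2)*(-2))))*(-1*(-10)) = ((2 + 9 + 3)*(18 - (-6 - 3)))*10 = (14*(18 - 1*(-9)))*10 = (14*(18 + 9))*10 = (14*27)*10 = 378*10 = 3780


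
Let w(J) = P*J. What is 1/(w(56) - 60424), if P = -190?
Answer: -1/71064 ≈ -1.4072e-5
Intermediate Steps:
w(J) = -190*J
1/(w(56) - 60424) = 1/(-190*56 - 60424) = 1/(-10640 - 60424) = 1/(-71064) = -1/71064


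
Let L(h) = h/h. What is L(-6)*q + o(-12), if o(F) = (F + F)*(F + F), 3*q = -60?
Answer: 556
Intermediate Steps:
q = -20 (q = (⅓)*(-60) = -20)
L(h) = 1
o(F) = 4*F² (o(F) = (2*F)*(2*F) = 4*F²)
L(-6)*q + o(-12) = 1*(-20) + 4*(-12)² = -20 + 4*144 = -20 + 576 = 556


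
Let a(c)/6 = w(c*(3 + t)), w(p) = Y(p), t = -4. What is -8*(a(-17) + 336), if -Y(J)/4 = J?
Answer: 576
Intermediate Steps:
Y(J) = -4*J
w(p) = -4*p
a(c) = 24*c (a(c) = 6*(-4*c*(3 - 4)) = 6*(-4*c*(-1)) = 6*(-(-4)*c) = 6*(4*c) = 24*c)
-8*(a(-17) + 336) = -8*(24*(-17) + 336) = -8*(-408 + 336) = -8*(-72) = 576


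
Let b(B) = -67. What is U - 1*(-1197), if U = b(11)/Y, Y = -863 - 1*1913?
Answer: 3322939/2776 ≈ 1197.0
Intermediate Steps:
Y = -2776 (Y = -863 - 1913 = -2776)
U = 67/2776 (U = -67/(-2776) = -67*(-1/2776) = 67/2776 ≈ 0.024135)
U - 1*(-1197) = 67/2776 - 1*(-1197) = 67/2776 + 1197 = 3322939/2776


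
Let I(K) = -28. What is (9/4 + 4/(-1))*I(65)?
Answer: 49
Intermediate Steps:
(9/4 + 4/(-1))*I(65) = (9/4 + 4/(-1))*(-28) = (9*(¼) + 4*(-1))*(-28) = (9/4 - 4)*(-28) = -7/4*(-28) = 49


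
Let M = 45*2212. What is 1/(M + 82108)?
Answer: 1/181648 ≈ 5.5051e-6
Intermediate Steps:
M = 99540
1/(M + 82108) = 1/(99540 + 82108) = 1/181648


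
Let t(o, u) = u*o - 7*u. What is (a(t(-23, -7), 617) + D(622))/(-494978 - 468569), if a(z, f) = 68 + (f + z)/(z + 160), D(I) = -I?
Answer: 204153/356512390 ≈ 0.00057264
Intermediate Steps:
t(o, u) = -7*u + o*u (t(o, u) = o*u - 7*u = -7*u + o*u)
a(z, f) = 68 + (f + z)/(160 + z)
(a(t(-23, -7), 617) + D(622))/(-494978 - 468569) = ((10880 + 617 + 69*(-7*(-7 - 23)))/(160 - 7*(-7 - 23)) - 1*622)/(-494978 - 468569) = ((10880 + 617 + 69*(-7*(-30)))/(160 - 7*(-30)) - 622)/(-963547) = ((10880 + 617 + 69*210)/(160 + 210) - 622)*(-1/963547) = ((10880 + 617 + 14490)/370 - 622)*(-1/963547) = ((1/370)*25987 - 622)*(-1/963547) = (25987/370 - 622)*(-1/963547) = -204153/370*(-1/963547) = 204153/356512390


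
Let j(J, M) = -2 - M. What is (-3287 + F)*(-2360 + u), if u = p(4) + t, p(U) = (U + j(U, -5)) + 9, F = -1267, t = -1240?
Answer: 16321536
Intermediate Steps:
p(U) = 12 + U (p(U) = (U + (-2 - 1*(-5))) + 9 = (U + (-2 + 5)) + 9 = (U + 3) + 9 = (3 + U) + 9 = 12 + U)
u = -1224 (u = (12 + 4) - 1240 = 16 - 1240 = -1224)
(-3287 + F)*(-2360 + u) = (-3287 - 1267)*(-2360 - 1224) = -4554*(-3584) = 16321536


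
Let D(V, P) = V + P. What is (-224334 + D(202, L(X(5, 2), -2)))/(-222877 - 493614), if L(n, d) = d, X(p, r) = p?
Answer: 224134/716491 ≈ 0.31282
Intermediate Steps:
D(V, P) = P + V
(-224334 + D(202, L(X(5, 2), -2)))/(-222877 - 493614) = (-224334 + (-2 + 202))/(-222877 - 493614) = (-224334 + 200)/(-716491) = -224134*(-1/716491) = 224134/716491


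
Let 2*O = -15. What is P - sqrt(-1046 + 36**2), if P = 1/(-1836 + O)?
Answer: -2/3687 - 5*sqrt(10) ≈ -15.812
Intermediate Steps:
O = -15/2 (O = (1/2)*(-15) = -15/2 ≈ -7.5000)
P = -2/3687 (P = 1/(-1836 - 15/2) = 1/(-3687/2) = -2/3687 ≈ -0.00054245)
P - sqrt(-1046 + 36**2) = -2/3687 - sqrt(-1046 + 36**2) = -2/3687 - sqrt(-1046 + 1296) = -2/3687 - sqrt(250) = -2/3687 - 5*sqrt(10)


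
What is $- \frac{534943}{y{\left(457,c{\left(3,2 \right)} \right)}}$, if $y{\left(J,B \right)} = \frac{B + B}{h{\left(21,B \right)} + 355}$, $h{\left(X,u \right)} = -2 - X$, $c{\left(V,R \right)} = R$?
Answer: $-44400269$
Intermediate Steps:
$y{\left(J,B \right)} = \frac{B}{166}$ ($y{\left(J,B \right)} = \frac{B + B}{\left(-2 - 21\right) + 355} = \frac{2 B}{\left(-2 - 21\right) + 355} = \frac{2 B}{-23 + 355} = \frac{2 B}{332} = 2 B \frac{1}{332} = \frac{B}{166}$)
$- \frac{534943}{y{\left(457,c{\left(3,2 \right)} \right)}} = - \frac{534943}{\frac{1}{166} \cdot 2} = - 534943 \frac{1}{\frac{1}{83}} = \left(-534943\right) 83 = -44400269$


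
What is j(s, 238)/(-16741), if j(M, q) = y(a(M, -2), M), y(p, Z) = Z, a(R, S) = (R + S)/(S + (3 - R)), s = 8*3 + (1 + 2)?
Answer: -27/16741 ≈ -0.0016128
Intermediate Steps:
s = 27 (s = 24 + 3 = 27)
a(R, S) = (R + S)/(3 + S - R)
j(M, q) = M
j(s, 238)/(-16741) = 27/(-16741) = 27*(-1/16741) = -27/16741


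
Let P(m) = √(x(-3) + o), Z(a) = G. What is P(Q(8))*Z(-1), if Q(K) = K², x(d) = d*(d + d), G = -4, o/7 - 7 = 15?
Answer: -8*√43 ≈ -52.460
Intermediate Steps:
o = 154 (o = 49 + 7*15 = 49 + 105 = 154)
Z(a) = -4
x(d) = 2*d² (x(d) = d*(2*d) = 2*d²)
P(m) = 2*√43 (P(m) = √(2*(-3)² + 154) = √(2*9 + 154) = √(18 + 154) = √172 = 2*√43)
P(Q(8))*Z(-1) = (2*√43)*(-4) = -8*√43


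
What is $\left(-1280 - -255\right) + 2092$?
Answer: $1067$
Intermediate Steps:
$\left(-1280 - -255\right) + 2092 = \left(-1280 + 255\right) + 2092 = -1025 + 2092 = 1067$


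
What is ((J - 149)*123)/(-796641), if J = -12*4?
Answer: 8077/265547 ≈ 0.030416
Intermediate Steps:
J = -48
((J - 149)*123)/(-796641) = ((-48 - 149)*123)/(-796641) = -197*123*(-1/796641) = -24231*(-1/796641) = 8077/265547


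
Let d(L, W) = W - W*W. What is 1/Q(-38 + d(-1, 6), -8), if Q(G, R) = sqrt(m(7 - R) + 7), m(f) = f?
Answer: sqrt(22)/22 ≈ 0.21320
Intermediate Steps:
d(L, W) = W - W**2
Q(G, R) = sqrt(14 - R) (Q(G, R) = sqrt((7 - R) + 7) = sqrt(14 - R))
1/Q(-38 + d(-1, 6), -8) = 1/(sqrt(14 - 1*(-8))) = 1/(sqrt(14 + 8)) = 1/(sqrt(22)) = sqrt(22)/22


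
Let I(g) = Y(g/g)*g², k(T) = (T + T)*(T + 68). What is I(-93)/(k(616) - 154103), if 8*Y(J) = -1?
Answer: -8649/5508680 ≈ -0.0015701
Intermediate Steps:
k(T) = 2*T*(68 + T) (k(T) = (2*T)*(68 + T) = 2*T*(68 + T))
Y(J) = -⅛ (Y(J) = (⅛)*(-1) = -⅛)
I(g) = -g²/8
I(-93)/(k(616) - 154103) = (-⅛*(-93)²)/(2*616*(68 + 616) - 154103) = (-⅛*8649)/(2*616*684 - 154103) = -8649/(8*(842688 - 154103)) = -8649/8/688585 = -8649/8*1/688585 = -8649/5508680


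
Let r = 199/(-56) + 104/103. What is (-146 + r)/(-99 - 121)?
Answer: 77891/115360 ≈ 0.67520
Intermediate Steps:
r = -14673/5768 (r = 199*(-1/56) + 104*(1/103) = -199/56 + 104/103 = -14673/5768 ≈ -2.5439)
(-146 + r)/(-99 - 121) = (-146 - 14673/5768)/(-99 - 121) = -856801/5768/(-220) = -856801/5768*(-1/220) = 77891/115360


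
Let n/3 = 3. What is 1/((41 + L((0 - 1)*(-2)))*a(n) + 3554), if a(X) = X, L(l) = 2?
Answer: 1/3941 ≈ 0.00025374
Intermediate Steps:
n = 9 (n = 3*3 = 9)
1/((41 + L((0 - 1)*(-2)))*a(n) + 3554) = 1/((41 + 2)*9 + 3554) = 1/(43*9 + 3554) = 1/(387 + 3554) = 1/3941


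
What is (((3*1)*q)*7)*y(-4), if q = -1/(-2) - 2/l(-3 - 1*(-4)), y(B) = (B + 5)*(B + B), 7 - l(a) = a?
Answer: -28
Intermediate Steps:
l(a) = 7 - a
y(B) = 2*B*(5 + B) (y(B) = (5 + B)*(2*B) = 2*B*(5 + B))
q = ⅙ (q = -1/(-2) - 2/(7 - (-3 - 1*(-4))) = -1*(-½) - 2/(7 - (-3 + 4)) = ½ - 2/(7 - 1*1) = ½ - 2/(7 - 1) = ½ - 2/6 = ½ - 2*⅙ = ½ - ⅓ = ⅙ ≈ 0.16667)
(((3*1)*q)*7)*y(-4) = (((3*1)*(⅙))*7)*(2*(-4)*(5 - 4)) = ((3*(⅙))*7)*(2*(-4)*1) = ((½)*7)*(-8) = (7/2)*(-8) = -28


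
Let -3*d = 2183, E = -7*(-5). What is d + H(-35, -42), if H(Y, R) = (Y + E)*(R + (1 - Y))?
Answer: -2183/3 ≈ -727.67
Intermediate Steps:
E = 35
d = -2183/3 (d = -⅓*2183 = -2183/3 ≈ -727.67)
H(Y, R) = (35 + Y)*(1 + R - Y) (H(Y, R) = (Y + 35)*(R + (1 - Y)) = (35 + Y)*(1 + R - Y))
d + H(-35, -42) = -2183/3 + (35 - 1*(-35)² - 34*(-35) + 35*(-42) - 42*(-35)) = -2183/3 + (35 - 1*1225 + 1190 - 1470 + 1470) = -2183/3 + (35 - 1225 + 1190 - 1470 + 1470) = -2183/3 + 0 = -2183/3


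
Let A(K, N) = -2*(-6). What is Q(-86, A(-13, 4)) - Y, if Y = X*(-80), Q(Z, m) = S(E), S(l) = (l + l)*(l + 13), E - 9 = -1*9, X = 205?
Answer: 16400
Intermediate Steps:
A(K, N) = 12
E = 0 (E = 9 - 1*9 = 9 - 9 = 0)
S(l) = 2*l*(13 + l) (S(l) = (2*l)*(13 + l) = 2*l*(13 + l))
Q(Z, m) = 0 (Q(Z, m) = 2*0*(13 + 0) = 2*0*13 = 0)
Y = -16400 (Y = 205*(-80) = -16400)
Q(-86, A(-13, 4)) - Y = 0 - 1*(-16400) = 0 + 16400 = 16400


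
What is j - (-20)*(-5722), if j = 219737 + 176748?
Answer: 282045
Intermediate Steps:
j = 396485
j - (-20)*(-5722) = 396485 - (-20)*(-5722) = 396485 - 1*114440 = 396485 - 114440 = 282045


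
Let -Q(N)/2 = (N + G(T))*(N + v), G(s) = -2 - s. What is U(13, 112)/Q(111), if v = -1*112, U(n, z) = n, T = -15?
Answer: 13/248 ≈ 0.052419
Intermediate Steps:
v = -112
Q(N) = -2*(-112 + N)*(13 + N) (Q(N) = -2*(N + (-2 - 1*(-15)))*(N - 112) = -2*(N + (-2 + 15))*(-112 + N) = -2*(N + 13)*(-112 + N) = -2*(13 + N)*(-112 + N) = -2*(-112 + N)*(13 + N))
U(13, 112)/Q(111) = 13/(2912 - 2*111² + 198*111) = 13/(2912 - 2*12321 + 21978) = 13/(2912 - 24642 + 21978) = 13/248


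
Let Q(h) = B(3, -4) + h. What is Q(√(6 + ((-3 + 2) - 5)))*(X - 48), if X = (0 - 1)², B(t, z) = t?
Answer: -141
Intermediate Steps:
Q(h) = 3 + h
X = 1 (X = (-1)² = 1)
Q(√(6 + ((-3 + 2) - 5)))*(X - 48) = (3 + √(6 + ((-3 + 2) - 5)))*(1 - 48) = (3 + √(6 + (-1 - 5)))*(-47) = (3 + √(6 - 6))*(-47) = (3 + √0)*(-47) = (3 + 0)*(-47) = 3*(-47) = -141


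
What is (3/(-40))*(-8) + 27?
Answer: 138/5 ≈ 27.600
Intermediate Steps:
(3/(-40))*(-8) + 27 = (3*(-1/40))*(-8) + 27 = -3/40*(-8) + 27 = ⅗ + 27 = 138/5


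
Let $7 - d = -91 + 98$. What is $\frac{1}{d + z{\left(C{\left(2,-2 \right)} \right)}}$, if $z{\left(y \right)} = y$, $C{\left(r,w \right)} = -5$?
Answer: $- \frac{1}{5} \approx -0.2$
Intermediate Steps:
$d = 0$ ($d = 7 - \left(-91 + 98\right) = 7 - 7 = 0$)
$\frac{1}{d + z{\left(C{\left(2,-2 \right)} \right)}} = \frac{1}{0 - 5} = \frac{1}{-5} = - \frac{1}{5}$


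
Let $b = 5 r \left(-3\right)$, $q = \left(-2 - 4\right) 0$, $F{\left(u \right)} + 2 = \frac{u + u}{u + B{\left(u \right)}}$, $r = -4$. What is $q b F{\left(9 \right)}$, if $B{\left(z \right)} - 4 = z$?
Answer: $0$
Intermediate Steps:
$B{\left(z \right)} = 4 + z$
$F{\left(u \right)} = -2 + \frac{2 u}{4 + 2 u}$ ($F{\left(u \right)} = -2 + \frac{u + u}{u + \left(4 + u\right)} = -2 + \frac{2 u}{4 + 2 u}$)
$q = 0$ ($q = \left(-6\right) 0 = 0$)
$b = 60$ ($b = 5 \left(-4\right) \left(-3\right) = \left(-20\right) \left(-3\right) = 60$)
$q b F{\left(9 \right)} = 0 \cdot 60 \frac{-4 - 9}{2 + 9} = 0 \frac{-4 - 9}{11} = 0 \cdot \frac{1}{11} \left(-13\right) = 0 \left(- \frac{13}{11}\right) = 0$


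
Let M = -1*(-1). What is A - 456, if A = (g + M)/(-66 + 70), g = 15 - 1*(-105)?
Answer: -1703/4 ≈ -425.75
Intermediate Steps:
M = 1
g = 120 (g = 15 + 105 = 120)
A = 121/4 (A = (120 + 1)/(-66 + 70) = 121/4 ≈ 30.250)
A - 456 = 121/4 - 456 = -1703/4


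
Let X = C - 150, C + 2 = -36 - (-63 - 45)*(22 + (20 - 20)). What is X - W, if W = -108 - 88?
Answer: 2384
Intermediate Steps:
C = 2338 (C = -2 + (-36 - (-63 - 45)*(22 + (20 - 20))) = -2 + (-36 - (-108)*(22 + 0)) = -2 + (-36 - (-108)*22) = -2 + (-36 - 1*(-2376)) = -2 + (-36 + 2376) = -2 + 2340 = 2338)
W = -196
X = 2188 (X = 2338 - 150 = 2188)
X - W = 2188 - 1*(-196) = 2188 + 196 = 2384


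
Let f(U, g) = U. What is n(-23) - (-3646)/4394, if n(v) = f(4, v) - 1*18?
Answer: -28935/2197 ≈ -13.170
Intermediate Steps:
n(v) = -14 (n(v) = 4 - 1*18 = 4 - 18 = -14)
n(-23) - (-3646)/4394 = -14 - (-3646)/4394 = -14 - 1*(-1823/2197) = -14 + 1823/2197 = -28935/2197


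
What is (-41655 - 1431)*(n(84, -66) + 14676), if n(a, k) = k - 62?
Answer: -626815128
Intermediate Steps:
n(a, k) = -62 + k
(-41655 - 1431)*(n(84, -66) + 14676) = (-41655 - 1431)*((-62 - 66) + 14676) = -43086*(-128 + 14676) = -43086*14548 = -626815128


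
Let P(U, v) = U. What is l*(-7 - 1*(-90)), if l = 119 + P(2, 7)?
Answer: 10043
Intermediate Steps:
l = 121 (l = 119 + 2 = 121)
l*(-7 - 1*(-90)) = 121*(-7 - 1*(-90)) = 121*(-7 + 90) = 121*83 = 10043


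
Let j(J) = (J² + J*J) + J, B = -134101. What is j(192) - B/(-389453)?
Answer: 28788231659/389453 ≈ 73920.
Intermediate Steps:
j(J) = J + 2*J² (j(J) = (J² + J²) + J = 2*J² + J = J + 2*J²)
j(192) - B/(-389453) = 192*(1 + 2*192) - (-134101)/(-389453) = 192*(1 + 384) - (-134101)*(-1)/389453 = 192*385 - 1*134101/389453 = 73920 - 134101/389453 = 28788231659/389453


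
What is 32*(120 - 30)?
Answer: 2880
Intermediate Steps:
32*(120 - 30) = 32*90 = 2880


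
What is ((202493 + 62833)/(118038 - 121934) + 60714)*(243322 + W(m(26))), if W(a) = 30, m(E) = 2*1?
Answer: 7187292359142/487 ≈ 1.4758e+10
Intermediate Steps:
m(E) = 2
((202493 + 62833)/(118038 - 121934) + 60714)*(243322 + W(m(26))) = ((202493 + 62833)/(118038 - 121934) + 60714)*(243322 + 30) = (265326/(-3896) + 60714)*243352 = (265326*(-1/3896) + 60714)*243352 = (-132663/1948 + 60714)*243352 = (118138209/1948)*243352 = 7187292359142/487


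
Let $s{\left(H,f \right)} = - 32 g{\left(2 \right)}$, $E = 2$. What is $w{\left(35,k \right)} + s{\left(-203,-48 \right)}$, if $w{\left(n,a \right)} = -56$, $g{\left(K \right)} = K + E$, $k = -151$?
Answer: $-184$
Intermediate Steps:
$g{\left(K \right)} = 2 + K$ ($g{\left(K \right)} = K + 2 = 2 + K$)
$s{\left(H,f \right)} = -128$ ($s{\left(H,f \right)} = - 32 \left(2 + 2\right) = \left(-32\right) 4 = -128$)
$w{\left(35,k \right)} + s{\left(-203,-48 \right)} = -56 - 128 = -184$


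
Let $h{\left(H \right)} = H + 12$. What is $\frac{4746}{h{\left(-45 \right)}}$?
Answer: $- \frac{1582}{11} \approx -143.82$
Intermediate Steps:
$h{\left(H \right)} = 12 + H$
$\frac{4746}{h{\left(-45 \right)}} = \frac{4746}{12 - 45} = \frac{4746}{-33} = 4746 \left(- \frac{1}{33}\right) = - \frac{1582}{11}$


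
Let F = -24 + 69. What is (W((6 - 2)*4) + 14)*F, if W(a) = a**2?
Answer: 12150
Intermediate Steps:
F = 45
(W((6 - 2)*4) + 14)*F = (((6 - 2)*4)**2 + 14)*45 = ((4*4)**2 + 14)*45 = (16**2 + 14)*45 = (256 + 14)*45 = 270*45 = 12150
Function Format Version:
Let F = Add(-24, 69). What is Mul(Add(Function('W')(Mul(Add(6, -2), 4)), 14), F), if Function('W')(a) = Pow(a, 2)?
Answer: 12150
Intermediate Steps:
F = 45
Mul(Add(Function('W')(Mul(Add(6, -2), 4)), 14), F) = Mul(Add(Pow(Mul(Add(6, -2), 4), 2), 14), 45) = Mul(Add(Pow(Mul(4, 4), 2), 14), 45) = Mul(Add(Pow(16, 2), 14), 45) = Mul(Add(256, 14), 45) = Mul(270, 45) = 12150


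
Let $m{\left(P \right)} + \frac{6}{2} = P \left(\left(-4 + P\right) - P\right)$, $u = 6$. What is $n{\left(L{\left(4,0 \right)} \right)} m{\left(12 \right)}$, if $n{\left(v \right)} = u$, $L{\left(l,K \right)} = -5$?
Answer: $-306$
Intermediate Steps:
$n{\left(v \right)} = 6$
$m{\left(P \right)} = -3 - 4 P$ ($m{\left(P \right)} = -3 + P \left(\left(-4 + P\right) - P\right) = -3 + P \left(-4\right) = -3 - 4 P$)
$n{\left(L{\left(4,0 \right)} \right)} m{\left(12 \right)} = 6 \left(-3 - 48\right) = 6 \left(-51\right) = -306$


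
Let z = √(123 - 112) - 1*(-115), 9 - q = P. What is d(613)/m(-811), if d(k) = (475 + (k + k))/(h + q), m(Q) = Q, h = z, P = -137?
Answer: -63423/7891030 + 243*√11/7891030 ≈ -0.0079352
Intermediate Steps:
q = 146 (q = 9 - 1*(-137) = 9 + 137 = 146)
z = 115 + √11 (z = √11 + 115 = 115 + √11 ≈ 118.32)
h = 115 + √11 ≈ 118.32
d(k) = (475 + 2*k)/(261 + √11) (d(k) = (475 + (k + k))/((115 + √11) + 146) = (475 + 2*k)/(261 + √11))
d(613)/m(-811) = ((475 + 2*613)/(261 + √11))/(-811) = ((475 + 1226)/(261 + √11))*(-1/811) = (1701/(261 + √11))*(-1/811) = -1701/(811*(261 + √11))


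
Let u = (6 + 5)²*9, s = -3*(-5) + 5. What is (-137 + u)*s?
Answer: 19040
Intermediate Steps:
s = 20 (s = 15 + 5 = 20)
u = 1089 (u = 11²*9 = 121*9 = 1089)
(-137 + u)*s = (-137 + 1089)*20 = 952*20 = 19040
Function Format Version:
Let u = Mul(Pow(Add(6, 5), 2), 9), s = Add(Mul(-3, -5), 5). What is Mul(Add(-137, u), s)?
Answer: 19040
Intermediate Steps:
s = 20 (s = Add(15, 5) = 20)
u = 1089 (u = Mul(Pow(11, 2), 9) = Mul(121, 9) = 1089)
Mul(Add(-137, u), s) = Mul(Add(-137, 1089), 20) = Mul(952, 20) = 19040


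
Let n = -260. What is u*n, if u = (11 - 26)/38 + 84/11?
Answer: -393510/209 ≈ -1882.8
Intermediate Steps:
u = 3027/418 (u = -15*1/38 + 84*(1/11) = -15/38 + 84/11 = 3027/418 ≈ 7.2416)
u*n = (3027/418)*(-260) = -393510/209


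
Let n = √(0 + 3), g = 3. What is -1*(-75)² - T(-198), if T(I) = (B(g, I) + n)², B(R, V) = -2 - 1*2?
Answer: -5644 + 8*√3 ≈ -5630.1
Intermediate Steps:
B(R, V) = -4 (B(R, V) = -2 - 2 = -4)
n = √3 ≈ 1.7320
T(I) = (-4 + √3)²
-1*(-75)² - T(-198) = -1*(-75)² - (4 - √3)² = -1*5625 - (4 - √3)² = -5625 - (4 - √3)²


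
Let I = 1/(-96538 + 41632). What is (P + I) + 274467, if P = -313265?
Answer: -2130242989/54906 ≈ -38798.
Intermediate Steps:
I = -1/54906 (I = 1/(-54906) = -1/54906 ≈ -1.8213e-5)
(P + I) + 274467 = (-313265 - 1/54906) + 274467 = -17200128091/54906 + 274467 = -2130242989/54906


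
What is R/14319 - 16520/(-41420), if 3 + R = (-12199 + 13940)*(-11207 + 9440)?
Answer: -2119764452/9884883 ≈ -214.45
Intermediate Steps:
R = -3076350 (R = -3 + (-12199 + 13940)*(-11207 + 9440) = -3 + 1741*(-1767) = -3 - 3076347 = -3076350)
R/14319 - 16520/(-41420) = -3076350/14319 - 16520/(-41420) = -3076350*1/14319 - 16520*(-1/41420) = -1025450/4773 + 826/2071 = -2119764452/9884883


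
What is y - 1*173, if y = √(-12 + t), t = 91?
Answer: -173 + √79 ≈ -164.11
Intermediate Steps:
y = √79 (y = √(-12 + 91) = √79 ≈ 8.8882)
y - 1*173 = √79 - 1*173 = √79 - 173 = -173 + √79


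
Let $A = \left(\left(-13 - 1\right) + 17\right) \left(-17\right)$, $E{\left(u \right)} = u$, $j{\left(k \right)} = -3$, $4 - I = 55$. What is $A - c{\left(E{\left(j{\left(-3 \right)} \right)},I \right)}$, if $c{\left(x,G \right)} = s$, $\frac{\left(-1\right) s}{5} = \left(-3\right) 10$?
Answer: $-201$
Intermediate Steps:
$I = -51$ ($I = 4 - 55 = -51$)
$s = 150$ ($s = - 5 \left(\left(-3\right) 10\right) = \left(-5\right) \left(-30\right) = 150$)
$c{\left(x,G \right)} = 150$
$A = -51$ ($A = \left(\left(-13 - 1\right) + 17\right) \left(-17\right) = \left(-14 + 17\right) \left(-17\right) = 3 \left(-17\right) = -51$)
$A - c{\left(E{\left(j{\left(-3 \right)} \right)},I \right)} = -51 - 150 = -201$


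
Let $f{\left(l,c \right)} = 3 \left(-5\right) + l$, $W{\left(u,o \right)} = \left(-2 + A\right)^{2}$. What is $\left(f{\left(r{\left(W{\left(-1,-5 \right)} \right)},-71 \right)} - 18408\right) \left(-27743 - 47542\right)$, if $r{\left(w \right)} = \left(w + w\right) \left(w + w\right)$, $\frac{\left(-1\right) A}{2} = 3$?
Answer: $153506115$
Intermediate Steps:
$A = -6$ ($A = \left(-2\right) 3 = -6$)
$W{\left(u,o \right)} = 64$ ($W{\left(u,o \right)} = \left(-2 - 6\right)^{2} = \left(-8\right)^{2} = 64$)
$r{\left(w \right)} = 4 w^{2}$ ($r{\left(w \right)} = 2 w 2 w = 4 w^{2}$)
$f{\left(l,c \right)} = -15 + l$
$\left(f{\left(r{\left(W{\left(-1,-5 \right)} \right)},-71 \right)} - 18408\right) \left(-27743 - 47542\right) = \left(\left(-15 + 4 \cdot 64^{2}\right) - 18408\right) \left(-27743 - 47542\right) = \left(\left(-15 + 4 \cdot 4096\right) - 18408\right) \left(-75285\right) = \left(\left(-15 + 16384\right) - 18408\right) \left(-75285\right) = \left(16369 - 18408\right) \left(-75285\right) = \left(-2039\right) \left(-75285\right) = 153506115$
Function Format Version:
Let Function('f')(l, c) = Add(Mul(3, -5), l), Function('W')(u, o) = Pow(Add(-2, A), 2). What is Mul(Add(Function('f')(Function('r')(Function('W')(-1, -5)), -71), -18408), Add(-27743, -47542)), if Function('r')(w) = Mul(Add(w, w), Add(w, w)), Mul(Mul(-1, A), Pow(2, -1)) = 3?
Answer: 153506115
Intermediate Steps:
A = -6 (A = Mul(-2, 3) = -6)
Function('W')(u, o) = 64 (Function('W')(u, o) = Pow(Add(-2, -6), 2) = Pow(-8, 2) = 64)
Function('r')(w) = Mul(4, Pow(w, 2)) (Function('r')(w) = Mul(Mul(2, w), Mul(2, w)) = Mul(4, Pow(w, 2)))
Function('f')(l, c) = Add(-15, l)
Mul(Add(Function('f')(Function('r')(Function('W')(-1, -5)), -71), -18408), Add(-27743, -47542)) = Mul(Add(Add(-15, Mul(4, Pow(64, 2))), -18408), Add(-27743, -47542)) = Mul(Add(Add(-15, Mul(4, 4096)), -18408), -75285) = Mul(Add(Add(-15, 16384), -18408), -75285) = Mul(Add(16369, -18408), -75285) = Mul(-2039, -75285) = 153506115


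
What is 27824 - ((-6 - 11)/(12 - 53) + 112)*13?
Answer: 1080867/41 ≈ 26363.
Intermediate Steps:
27824 - ((-6 - 11)/(12 - 53) + 112)*13 = 27824 - (-17/(-41) + 112)*13 = 27824 - (-17*(-1/41) + 112)*13 = 27824 - (17/41 + 112)*13 = 27824 - 4609*13/41 = 27824 - 1*59917/41 = 27824 - 59917/41 = 1080867/41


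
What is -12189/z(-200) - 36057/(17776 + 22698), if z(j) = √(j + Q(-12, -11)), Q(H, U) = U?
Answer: -5151/5782 + 12189*I*√211/211 ≈ -0.89087 + 839.13*I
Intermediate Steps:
z(j) = √(-11 + j) (z(j) = √(j - 11) = √(-11 + j))
-12189/z(-200) - 36057/(17776 + 22698) = -12189/√(-11 - 200) - 36057/(17776 + 22698) = -12189*(-I*√211/211) - 36057/40474 = -12189*(-I*√211/211) - 36057*1/40474 = -(-12189)*I*√211/211 - 5151/5782 = 12189*I*√211/211 - 5151/5782 = -5151/5782 + 12189*I*√211/211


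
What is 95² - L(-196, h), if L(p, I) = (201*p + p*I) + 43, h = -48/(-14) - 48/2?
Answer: 44346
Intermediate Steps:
h = -144/7 (h = -48*(-1/14) - 48*½ = 24/7 - 24 = -144/7 ≈ -20.571)
L(p, I) = 43 + 201*p + I*p (L(p, I) = (201*p + I*p) + 43 = 43 + 201*p + I*p)
95² - L(-196, h) = 95² - (43 + 201*(-196) - 144/7*(-196)) = 9025 - (43 - 39396 + 4032) = 9025 - 1*(-35321) = 9025 + 35321 = 44346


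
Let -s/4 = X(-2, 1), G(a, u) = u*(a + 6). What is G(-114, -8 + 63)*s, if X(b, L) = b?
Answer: -47520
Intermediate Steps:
G(a, u) = u*(6 + a)
s = 8 (s = -4*(-2) = 8)
G(-114, -8 + 63)*s = ((-8 + 63)*(6 - 114))*8 = (55*(-108))*8 = -5940*8 = -47520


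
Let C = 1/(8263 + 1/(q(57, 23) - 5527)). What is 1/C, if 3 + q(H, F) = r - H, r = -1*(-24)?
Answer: 45967068/5563 ≈ 8263.0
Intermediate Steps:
r = 24
q(H, F) = 21 - H (q(H, F) = -3 + (24 - H) = 21 - H)
C = 5563/45967068 (C = 1/(8263 + 1/((21 - 1*57) - 5527)) = 1/(8263 + 1/((21 - 57) - 5527)) = 1/(8263 + 1/(-36 - 5527)) = 1/(8263 + 1/(-5563)) = 1/(8263 - 1/5563) = 1/(45967068/5563) = 5563/45967068 ≈ 0.00012102)
1/C = 1/(5563/45967068) = 45967068/5563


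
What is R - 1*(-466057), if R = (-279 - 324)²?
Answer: 829666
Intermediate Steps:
R = 363609 (R = (-603)² = 363609)
R - 1*(-466057) = 363609 - 1*(-466057) = 363609 + 466057 = 829666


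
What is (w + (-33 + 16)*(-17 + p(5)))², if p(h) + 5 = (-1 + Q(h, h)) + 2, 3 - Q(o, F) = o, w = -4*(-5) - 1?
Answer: 168100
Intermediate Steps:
w = 19 (w = 20 - 1 = 19)
Q(o, F) = 3 - o
p(h) = -1 - h (p(h) = -5 + ((-1 + (3 - h)) + 2) = -5 + ((2 - h) + 2) = -5 + (4 - h) = -1 - h)
(w + (-33 + 16)*(-17 + p(5)))² = (19 + (-33 + 16)*(-17 + (-1 - 1*5)))² = (19 - 17*(-17 + (-1 - 5)))² = (19 - 17*(-17 - 6))² = (19 - 17*(-23))² = (19 + 391)² = 410² = 168100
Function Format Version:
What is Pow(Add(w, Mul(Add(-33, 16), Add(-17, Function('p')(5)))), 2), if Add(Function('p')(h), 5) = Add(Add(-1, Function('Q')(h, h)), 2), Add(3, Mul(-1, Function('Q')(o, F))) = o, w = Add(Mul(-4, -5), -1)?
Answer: 168100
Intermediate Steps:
w = 19 (w = Add(20, -1) = 19)
Function('Q')(o, F) = Add(3, Mul(-1, o))
Function('p')(h) = Add(-1, Mul(-1, h)) (Function('p')(h) = Add(-5, Add(Add(-1, Add(3, Mul(-1, h))), 2)) = Add(-5, Add(Add(2, Mul(-1, h)), 2)) = Add(-5, Add(4, Mul(-1, h))) = Add(-1, Mul(-1, h)))
Pow(Add(w, Mul(Add(-33, 16), Add(-17, Function('p')(5)))), 2) = Pow(Add(19, Mul(Add(-33, 16), Add(-17, Add(-1, Mul(-1, 5))))), 2) = Pow(Add(19, Mul(-17, Add(-17, Add(-1, -5)))), 2) = Pow(Add(19, Mul(-17, Add(-17, -6))), 2) = Pow(Add(19, Mul(-17, -23)), 2) = Pow(Add(19, 391), 2) = Pow(410, 2) = 168100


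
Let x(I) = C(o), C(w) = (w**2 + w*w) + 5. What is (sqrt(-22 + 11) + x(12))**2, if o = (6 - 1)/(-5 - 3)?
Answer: 22961/1024 + 185*I*sqrt(11)/16 ≈ 22.423 + 38.348*I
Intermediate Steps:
o = -5/8 (o = 5/(-8) = 5*(-1/8) = -5/8 ≈ -0.62500)
C(w) = 5 + 2*w**2 (C(w) = (w**2 + w**2) + 5 = 2*w**2 + 5 = 5 + 2*w**2)
x(I) = 185/32 (x(I) = 5 + 2*(-5/8)**2 = 5 + 2*(25/64) = 5 + 25/32 = 185/32)
(sqrt(-22 + 11) + x(12))**2 = (sqrt(-22 + 11) + 185/32)**2 = (sqrt(-11) + 185/32)**2 = (I*sqrt(11) + 185/32)**2 = (185/32 + I*sqrt(11))**2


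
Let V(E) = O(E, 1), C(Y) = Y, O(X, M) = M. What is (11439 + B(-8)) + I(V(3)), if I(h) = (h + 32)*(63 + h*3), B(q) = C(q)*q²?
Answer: 13105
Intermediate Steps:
V(E) = 1
B(q) = q³ (B(q) = q*q² = q³)
I(h) = (32 + h)*(63 + 3*h)
(11439 + B(-8)) + I(V(3)) = (11439 + (-8)³) + (2016 + 3*1² + 159*1) = (11439 - 512) + (2016 + 3*1 + 159) = 10927 + (2016 + 3 + 159) = 10927 + 2178 = 13105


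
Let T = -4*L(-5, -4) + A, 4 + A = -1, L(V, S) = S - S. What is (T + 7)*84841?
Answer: 169682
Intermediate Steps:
L(V, S) = 0
A = -5 (A = -4 - 1 = -5)
T = -5 (T = -4*0 - 5 = 0 - 5 = -5)
(T + 7)*84841 = (-5 + 7)*84841 = 2*84841 = 169682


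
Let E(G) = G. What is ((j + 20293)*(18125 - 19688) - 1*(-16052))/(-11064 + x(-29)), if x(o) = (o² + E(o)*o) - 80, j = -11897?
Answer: 6553448/4731 ≈ 1385.2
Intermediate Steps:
x(o) = -80 + 2*o² (x(o) = (o² + o*o) - 80 = (o² + o²) - 80 = 2*o² - 80 = -80 + 2*o²)
((j + 20293)*(18125 - 19688) - 1*(-16052))/(-11064 + x(-29)) = ((-11897 + 20293)*(18125 - 19688) - 1*(-16052))/(-11064 + (-80 + 2*(-29)²)) = (8396*(-1563) + 16052)/(-11064 + (-80 + 2*841)) = (-13122948 + 16052)/(-11064 + (-80 + 1682)) = -13106896/(-11064 + 1602) = -13106896/(-9462) = -13106896*(-1/9462) = 6553448/4731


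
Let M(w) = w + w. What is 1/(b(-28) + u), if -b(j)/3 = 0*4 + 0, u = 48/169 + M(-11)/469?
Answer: 79261/18794 ≈ 4.2174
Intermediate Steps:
M(w) = 2*w
u = 18794/79261 (u = 48/169 + (2*(-11))/469 = 48*(1/169) - 22*1/469 = 48/169 - 22/469 = 18794/79261 ≈ 0.23712)
b(j) = 0 (b(j) = -3*(0*4 + 0) = -3*(0 + 0) = -3*0 = 0)
1/(b(-28) + u) = 1/(0 + 18794/79261) = 1/(18794/79261) = 79261/18794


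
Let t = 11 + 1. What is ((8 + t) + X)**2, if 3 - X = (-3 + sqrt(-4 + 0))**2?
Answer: 180 + 432*I ≈ 180.0 + 432.0*I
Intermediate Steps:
t = 12
X = 3 - (-3 + 2*I)**2 (X = 3 - (-3 + sqrt(-4 + 0))**2 = 3 - (-3 + sqrt(-4))**2 = 3 - (-3 + 2*I)**2 ≈ -2.0 + 12.0*I)
((8 + t) + X)**2 = ((8 + 12) + (-2 + 12*I))**2 = (20 + (-2 + 12*I))**2 = (18 + 12*I)**2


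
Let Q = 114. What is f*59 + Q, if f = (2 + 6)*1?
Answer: 586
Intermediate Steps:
f = 8 (f = 8*1 = 8)
f*59 + Q = 8*59 + 114 = 472 + 114 = 586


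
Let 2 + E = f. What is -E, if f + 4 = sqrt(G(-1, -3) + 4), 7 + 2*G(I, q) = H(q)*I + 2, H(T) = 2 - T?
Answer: 6 - I ≈ 6.0 - 1.0*I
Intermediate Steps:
G(I, q) = -5/2 + I*(2 - q)/2 (G(I, q) = -7/2 + ((2 - q)*I + 2)/2 = -7/2 + (I*(2 - q) + 2)/2 = -7/2 + (2 + I*(2 - q))/2 = -7/2 + (1 + I*(2 - q)/2) = -5/2 + I*(2 - q)/2)
f = -4 + I (f = -4 + sqrt((-5/2 - 1/2*(-1)*(-2 - 3)) + 4) = -4 + sqrt((-5/2 - 1/2*(-1)*(-5)) + 4) = -4 + sqrt((-5/2 - 5/2) + 4) = -4 + sqrt(-5 + 4) = -4 + sqrt(-1) = -4 + I ≈ -4.0 + 1.0*I)
E = -6 + I (E = -2 + (-4 + I) = -6 + I ≈ -6.0 + 1.0*I)
-E = -(-6 + I) = 6 - I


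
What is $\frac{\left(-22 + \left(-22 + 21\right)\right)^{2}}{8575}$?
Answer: $\frac{529}{8575} \approx 0.061691$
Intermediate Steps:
$\frac{\left(-22 + \left(-22 + 21\right)\right)^{2}}{8575} = \left(-22 - 1\right)^{2} \cdot \frac{1}{8575} = \left(-23\right)^{2} \cdot \frac{1}{8575} = 529 \cdot \frac{1}{8575} = \frac{529}{8575}$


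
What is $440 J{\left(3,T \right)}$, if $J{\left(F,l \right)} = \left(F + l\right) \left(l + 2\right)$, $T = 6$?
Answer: $31680$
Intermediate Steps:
$J{\left(F,l \right)} = \left(2 + l\right) \left(F + l\right)$ ($J{\left(F,l \right)} = \left(F + l\right) \left(2 + l\right) = \left(2 + l\right) \left(F + l\right)$)
$440 J{\left(3,T \right)} = 440 \left(6^{2} + 2 \cdot 3 + 2 \cdot 6 + 3 \cdot 6\right) = 440 \left(36 + 6 + 12 + 18\right) = 440 \cdot 72 = 31680$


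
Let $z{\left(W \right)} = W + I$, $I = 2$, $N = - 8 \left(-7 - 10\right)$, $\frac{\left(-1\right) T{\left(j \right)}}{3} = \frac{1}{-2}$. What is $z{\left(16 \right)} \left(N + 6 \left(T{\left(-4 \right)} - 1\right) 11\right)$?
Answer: $3042$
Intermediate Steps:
$T{\left(j \right)} = \frac{3}{2}$ ($T{\left(j \right)} = - \frac{3}{-2} = \left(-3\right) \left(- \frac{1}{2}\right) = \frac{3}{2}$)
$N = 136$ ($N = \left(-8\right) \left(-17\right) = 136$)
$z{\left(W \right)} = 2 + W$ ($z{\left(W \right)} = W + 2 = 2 + W$)
$z{\left(16 \right)} \left(N + 6 \left(T{\left(-4 \right)} - 1\right) 11\right) = \left(2 + 16\right) \left(136 + 6 \left(\frac{3}{2} - 1\right) 11\right) = 18 \left(136 + 6 \cdot \frac{1}{2} \cdot 11\right) = 18 \left(136 + 3 \cdot 11\right) = 18 \left(136 + 33\right) = 18 \cdot 169 = 3042$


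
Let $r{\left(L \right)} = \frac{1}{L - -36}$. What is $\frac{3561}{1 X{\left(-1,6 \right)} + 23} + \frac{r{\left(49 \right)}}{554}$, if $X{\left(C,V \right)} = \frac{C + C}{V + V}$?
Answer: $\frac{1006125077}{6451330} \approx 155.96$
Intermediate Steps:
$r{\left(L \right)} = \frac{1}{36 + L}$ ($r{\left(L \right)} = \frac{1}{L + 36} = \frac{1}{36 + L}$)
$X{\left(C,V \right)} = \frac{C}{V}$ ($X{\left(C,V \right)} = \frac{2 C}{2 V} = 2 C \frac{1}{2 V} = \frac{C}{V}$)
$\frac{3561}{1 X{\left(-1,6 \right)} + 23} + \frac{r{\left(49 \right)}}{554} = \frac{3561}{1 \left(- \frac{1}{6}\right) + 23} + \frac{1}{\left(36 + 49\right) 554} = \frac{3561}{1 \left(\left(-1\right) \frac{1}{6}\right) + 23} + \frac{1}{85} \cdot \frac{1}{554} = \frac{3561}{1 \left(- \frac{1}{6}\right) + 23} + \frac{1}{85} \cdot \frac{1}{554} = \frac{3561}{- \frac{1}{6} + 23} + \frac{1}{47090} = \frac{3561}{\frac{137}{6}} + \frac{1}{47090} = 3561 \cdot \frac{6}{137} + \frac{1}{47090} = \frac{21366}{137} + \frac{1}{47090} = \frac{1006125077}{6451330}$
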